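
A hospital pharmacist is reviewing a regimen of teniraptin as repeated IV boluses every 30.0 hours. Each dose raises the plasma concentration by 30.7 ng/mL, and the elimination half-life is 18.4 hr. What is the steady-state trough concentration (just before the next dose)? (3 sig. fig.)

14.6 ng/mL

k = ln 2 / 18.4 = 0.03767 hr⁻¹
Fraction remaining after one interval: e^(−kτ) = e^(−0.03767 × 30.0) = 0.3230
R = 1 / (1 − 0.3230) = 1.477
Css,max = 30.7 × 1.477 = 45.35 ng/mL
Css,min = Css,max × e^(−kτ) = 45.35 × 0.3230 ≈ 14.6 ng/mL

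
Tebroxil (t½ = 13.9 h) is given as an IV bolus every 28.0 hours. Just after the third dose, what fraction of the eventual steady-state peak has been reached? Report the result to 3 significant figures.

0.985

k = ln 2 / 13.9 = 0.04987 h⁻¹
f_n = 1 − e^(−nkτ) = 1 − e^(−3 × 0.04987 × 28.0) = 1 − e^(−4.189) = 1 − 0.01516 ≈ 0.985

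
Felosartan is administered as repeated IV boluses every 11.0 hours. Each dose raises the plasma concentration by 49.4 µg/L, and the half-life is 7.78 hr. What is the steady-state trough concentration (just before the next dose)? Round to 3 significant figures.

29.7 µg/L

k = ln 2 / 7.78 = 0.08909 hr⁻¹
Fraction remaining after one interval: e^(−kτ) = e^(−0.08909 × 11.0) = 0.3753
R = 1 / (1 − 0.3753) = 1.601
Css,max = 49.4 × 1.601 = 79.08 µg/L
Css,min = Css,max × e^(−kτ) = 79.08 × 0.3753 ≈ 29.7 µg/L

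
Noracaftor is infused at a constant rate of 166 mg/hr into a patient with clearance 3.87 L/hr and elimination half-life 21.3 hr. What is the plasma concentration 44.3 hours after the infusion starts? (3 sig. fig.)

32.7 mg/L

Css = rate / CL = 166 / 3.87 = 42.89 mg/L
k = ln 2 / 21.3 = 0.03254 hr⁻¹
C(t) = Css (1 − e^(−kt)) = 42.89 × (1 − e^(−1.442)) = 42.89 × 0.7635 ≈ 32.7 mg/L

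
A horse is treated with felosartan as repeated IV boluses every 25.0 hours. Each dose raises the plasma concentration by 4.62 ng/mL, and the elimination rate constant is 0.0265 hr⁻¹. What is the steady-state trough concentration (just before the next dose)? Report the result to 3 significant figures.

Fraction remaining after one interval: e^(−kτ) = e^(−0.02650 × 25.0) = 0.5156
R = 1 / (1 − 0.5156) = 2.064
Css,max = 4.62 × 2.064 = 9.537 ng/mL
Css,min = Css,max × e^(−kτ) = 9.537 × 0.5156 ≈ 4.92 ng/mL

4.92 ng/mL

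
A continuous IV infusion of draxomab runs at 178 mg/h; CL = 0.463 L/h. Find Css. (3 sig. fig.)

Css = infusion rate / CL = 178 / 0.463 ≈ 384 mg/L

384 mg/L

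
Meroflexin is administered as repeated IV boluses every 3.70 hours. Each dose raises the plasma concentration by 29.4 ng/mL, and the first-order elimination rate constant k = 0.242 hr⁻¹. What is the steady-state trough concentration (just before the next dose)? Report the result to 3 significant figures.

20.3 ng/mL

Fraction remaining after one interval: e^(−kτ) = e^(−0.2420 × 3.70) = 0.4084
R = 1 / (1 − 0.4084) = 1.690
Css,max = 29.4 × 1.690 = 49.70 ng/mL
Css,min = Css,max × e^(−kτ) = 49.70 × 0.4084 ≈ 20.3 ng/mL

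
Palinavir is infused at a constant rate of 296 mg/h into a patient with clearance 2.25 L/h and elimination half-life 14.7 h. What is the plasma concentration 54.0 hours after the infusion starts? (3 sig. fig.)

Css = rate / CL = 296 / 2.25 = 131.6 mg/L
k = ln 2 / 14.7 = 0.04715 h⁻¹
C(t) = Css (1 − e^(−kt)) = 131.6 × (1 − e^(−2.546)) = 131.6 × 0.9216 ≈ 121 mg/L

121 mg/L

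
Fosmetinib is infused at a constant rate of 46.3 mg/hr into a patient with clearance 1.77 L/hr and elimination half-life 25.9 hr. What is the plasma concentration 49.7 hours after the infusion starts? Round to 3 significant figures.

19.2 µg/mL

Css = rate / CL = 46.3 / 1.77 = 26.16 µg/mL
k = ln 2 / 25.9 = 0.02676 hr⁻¹
C(t) = Css (1 − e^(−kt)) = 26.16 × (1 − e^(−1.330)) = 26.16 × 0.7355 ≈ 19.2 µg/mL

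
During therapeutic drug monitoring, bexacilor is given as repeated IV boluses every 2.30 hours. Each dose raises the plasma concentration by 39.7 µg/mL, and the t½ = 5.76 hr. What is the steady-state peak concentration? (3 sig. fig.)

k = ln 2 / 5.76 = 0.1203 hr⁻¹
Fraction remaining after one interval: e^(−kτ) = e^(−0.1203 × 2.30) = 0.7582
R = 1 / (1 − 0.7582) = 4.136
Css,max = 39.7 × 4.136 ≈ 164 µg/mL

164 µg/mL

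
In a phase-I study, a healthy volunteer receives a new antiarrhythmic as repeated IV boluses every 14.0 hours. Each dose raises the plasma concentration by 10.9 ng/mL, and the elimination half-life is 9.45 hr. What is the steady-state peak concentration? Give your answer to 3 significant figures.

17.0 ng/mL

k = ln 2 / 9.45 = 0.07335 hr⁻¹
Fraction remaining after one interval: e^(−kτ) = e^(−0.07335 × 14.0) = 0.3581
R = 1 / (1 − 0.3581) = 1.558
Css,max = 10.9 × 1.558 ≈ 17.0 ng/mL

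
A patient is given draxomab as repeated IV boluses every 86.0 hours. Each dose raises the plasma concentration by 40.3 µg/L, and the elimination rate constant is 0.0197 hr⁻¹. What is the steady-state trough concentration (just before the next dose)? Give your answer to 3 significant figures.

Fraction remaining after one interval: e^(−kτ) = e^(−0.01970 × 86.0) = 0.1837
R = 1 / (1 − 0.1837) = 1.225
Css,max = 40.3 × 1.225 = 49.37 µg/L
Css,min = Css,max × e^(−kτ) = 49.37 × 0.1837 ≈ 9.07 µg/L

9.07 µg/L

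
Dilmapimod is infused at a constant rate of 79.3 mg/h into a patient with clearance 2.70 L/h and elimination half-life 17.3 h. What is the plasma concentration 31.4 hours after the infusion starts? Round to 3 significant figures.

21.0 mg/L

Css = rate / CL = 79.3 / 2.70 = 29.37 mg/L
k = ln 2 / 17.3 = 0.04007 h⁻¹
C(t) = Css (1 − e^(−kt)) = 29.37 × (1 − e^(−1.258)) = 29.37 × 0.7158 ≈ 21.0 mg/L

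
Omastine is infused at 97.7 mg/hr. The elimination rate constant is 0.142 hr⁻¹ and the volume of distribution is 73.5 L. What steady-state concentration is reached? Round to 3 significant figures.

9.36 µg/mL

CL = k · V = 0.142 × 73.5 = 10.44 L/hr
Css = rate / CL = 97.7 / 10.44 ≈ 9.36 µg/mL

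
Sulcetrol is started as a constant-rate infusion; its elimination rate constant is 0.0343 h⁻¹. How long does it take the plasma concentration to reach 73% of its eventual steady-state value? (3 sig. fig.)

f = 1 − e^(−kt)  ⇒  t = −ln(1 − f) / k
t = −ln(1 − 0.73) / 0.03430 = 1.309 / 0.03430 ≈ 38.2 hours

38.2 hours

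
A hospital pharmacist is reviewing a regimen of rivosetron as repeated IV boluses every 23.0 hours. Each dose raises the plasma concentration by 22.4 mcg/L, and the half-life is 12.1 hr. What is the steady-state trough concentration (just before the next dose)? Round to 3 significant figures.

8.19 mcg/L

k = ln 2 / 12.1 = 0.05728 hr⁻¹
Fraction remaining after one interval: e^(−kτ) = e^(−0.05728 × 23.0) = 0.2678
R = 1 / (1 − 0.2678) = 1.366
Css,max = 22.4 × 1.366 = 30.59 mcg/L
Css,min = Css,max × e^(−kτ) = 30.59 × 0.2678 ≈ 8.19 mcg/L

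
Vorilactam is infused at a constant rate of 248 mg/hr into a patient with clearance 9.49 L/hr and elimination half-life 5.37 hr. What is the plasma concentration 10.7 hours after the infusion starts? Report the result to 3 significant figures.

19.6 µg/mL

Css = rate / CL = 248 / 9.49 = 26.13 µg/mL
k = ln 2 / 5.37 = 0.1291 hr⁻¹
C(t) = Css (1 − e^(−kt)) = 26.13 × (1 − e^(−1.381)) = 26.13 × 0.7487 ≈ 19.6 µg/mL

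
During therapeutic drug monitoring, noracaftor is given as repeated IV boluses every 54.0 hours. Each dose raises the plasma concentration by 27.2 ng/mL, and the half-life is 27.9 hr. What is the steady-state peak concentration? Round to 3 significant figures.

k = ln 2 / 27.9 = 0.02484 hr⁻¹
Fraction remaining after one interval: e^(−kτ) = e^(−0.02484 × 54.0) = 0.2614
R = 1 / (1 − 0.2614) = 1.354
Css,max = 27.2 × 1.354 ≈ 36.8 ng/mL

36.8 ng/mL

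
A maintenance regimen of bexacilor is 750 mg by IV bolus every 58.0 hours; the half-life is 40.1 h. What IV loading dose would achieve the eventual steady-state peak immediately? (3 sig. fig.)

k = ln 2 / 40.1 = 0.01729 h⁻¹
Accumulation ratio R = 1 / (1 − e^(−kτ)) = 1 / (1 − e^(−0.01729×58.0)) = 1 / (1 − 0.3669) = 1.580
Loading dose = maintenance dose × R = 750 × 1.580 ≈ 1180 mg

1180 mg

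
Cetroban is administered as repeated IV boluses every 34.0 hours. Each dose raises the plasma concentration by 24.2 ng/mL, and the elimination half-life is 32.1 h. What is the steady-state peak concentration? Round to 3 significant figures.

k = ln 2 / 32.1 = 0.02159 h⁻¹
Fraction remaining after one interval: e^(−kτ) = e^(−0.02159 × 34.0) = 0.4799
R = 1 / (1 − 0.4799) = 1.923
Css,max = 24.2 × 1.923 ≈ 46.5 ng/mL

46.5 ng/mL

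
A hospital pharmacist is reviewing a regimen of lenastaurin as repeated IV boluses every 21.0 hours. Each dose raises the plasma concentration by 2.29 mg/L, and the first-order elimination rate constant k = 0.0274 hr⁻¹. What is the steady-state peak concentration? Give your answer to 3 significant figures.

5.23 mg/L

Fraction remaining after one interval: e^(−kτ) = e^(−0.02740 × 21.0) = 0.5625
R = 1 / (1 − 0.5625) = 2.286
Css,max = 2.29 × 2.286 ≈ 5.23 mg/L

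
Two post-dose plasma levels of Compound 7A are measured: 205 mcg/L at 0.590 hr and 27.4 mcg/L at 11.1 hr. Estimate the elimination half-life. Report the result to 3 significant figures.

k = ln(C₁/C₂) / (t₂ − t₁) = ln(205/27.4) / (11.1 − 0.590)
  = 2.012 / 10.51 = 0.1915 hr⁻¹
t½ = ln 2 / k = ln 2 / 0.1915 ≈ 3.62 hours

3.62 hours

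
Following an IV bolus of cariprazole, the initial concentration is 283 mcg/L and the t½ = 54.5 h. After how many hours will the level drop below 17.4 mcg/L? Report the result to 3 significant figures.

k = ln 2 / 54.5 = 0.01272 h⁻¹
C(t) = C₀ e^(−kt)  ⇒  t = ln(C₀/C) / k
t = ln(283/17.4) / 0.01272 = 2.789 / 0.01272 ≈ 219 hours

219 hours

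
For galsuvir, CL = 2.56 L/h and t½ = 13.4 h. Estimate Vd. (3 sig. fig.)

k = ln 2 / t½ = ln 2 / 13.4 = 0.05173 h⁻¹
V = CL / k = 2.56 / 0.05173 ≈ 49.5 L

49.5 L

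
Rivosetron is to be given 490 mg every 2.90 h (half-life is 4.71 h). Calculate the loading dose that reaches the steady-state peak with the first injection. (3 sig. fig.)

k = ln 2 / 4.71 = 0.1472 h⁻¹
Accumulation ratio R = 1 / (1 − e^(−kτ)) = 1 / (1 − e^(−0.1472×2.90)) = 1 / (1 − 0.6526) = 2.879
Loading dose = maintenance dose × R = 490 × 2.879 ≈ 1410 mg

1410 mg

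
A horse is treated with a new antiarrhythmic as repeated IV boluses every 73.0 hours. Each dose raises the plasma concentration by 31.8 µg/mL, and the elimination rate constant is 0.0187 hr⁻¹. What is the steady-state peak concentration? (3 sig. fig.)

42.7 µg/mL

Fraction remaining after one interval: e^(−kτ) = e^(−0.01870 × 73.0) = 0.2554
R = 1 / (1 − 0.2554) = 1.343
Css,max = 31.8 × 1.343 ≈ 42.7 µg/mL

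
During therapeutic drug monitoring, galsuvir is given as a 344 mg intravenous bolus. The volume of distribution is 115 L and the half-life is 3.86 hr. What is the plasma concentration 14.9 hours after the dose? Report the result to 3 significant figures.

0.206 mg/L

C₀ = dose / V = 344 / 115 = 2.991 mg/L
k = ln 2 / 3.86 = 0.1796 hr⁻¹
C(t) = C₀ e^(−kt) = 2.991 × e^(−0.1796 × 14.9) = 2.991 × e^(−2.676) = 2.991 × 0.06886 ≈ 0.206 mg/L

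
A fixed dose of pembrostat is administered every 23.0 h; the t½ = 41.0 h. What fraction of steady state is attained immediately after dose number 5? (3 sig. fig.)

k = ln 2 / 41.0 = 0.01691 h⁻¹
f_n = 1 − e^(−nkτ) = 1 − e^(−5 × 0.01691 × 23.0) = 1 − e^(−1.944) = 1 − 0.1431 ≈ 0.857

0.857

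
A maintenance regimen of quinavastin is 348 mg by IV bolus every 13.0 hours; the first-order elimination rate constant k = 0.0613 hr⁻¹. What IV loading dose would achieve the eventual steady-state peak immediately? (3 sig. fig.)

Accumulation ratio R = 1 / (1 − e^(−kτ)) = 1 / (1 − e^(−0.06130×13.0)) = 1 / (1 − 0.4507) = 1.821
Loading dose = maintenance dose × R = 348 × 1.821 ≈ 634 mg

634 mg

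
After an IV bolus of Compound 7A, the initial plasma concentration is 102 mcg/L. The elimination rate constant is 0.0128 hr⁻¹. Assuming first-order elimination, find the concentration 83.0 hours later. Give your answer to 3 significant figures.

35.3 mcg/L

C(t) = C₀ e^(−kt) = 102 × e^(−0.01280 × 83.0) = 102 × e^(−1.062) = 102 × 0.3456 ≈ 35.3 mcg/L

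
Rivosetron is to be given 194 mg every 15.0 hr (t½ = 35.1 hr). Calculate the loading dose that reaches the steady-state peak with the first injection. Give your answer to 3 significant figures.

757 mg

k = ln 2 / 35.1 = 0.01975 hr⁻¹
Accumulation ratio R = 1 / (1 − e^(−kτ)) = 1 / (1 − e^(−0.01975×15.0)) = 1 / (1 − 0.7436) = 3.901
Loading dose = maintenance dose × R = 194 × 3.901 ≈ 757 mg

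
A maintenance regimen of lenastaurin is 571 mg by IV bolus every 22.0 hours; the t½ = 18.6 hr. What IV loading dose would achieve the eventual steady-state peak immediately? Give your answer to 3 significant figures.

1020 mg

k = ln 2 / 18.6 = 0.03727 hr⁻¹
Accumulation ratio R = 1 / (1 − e^(−kτ)) = 1 / (1 − e^(−0.03727×22.0)) = 1 / (1 − 0.4405) = 1.787
Loading dose = maintenance dose × R = 571 × 1.787 ≈ 1020 mg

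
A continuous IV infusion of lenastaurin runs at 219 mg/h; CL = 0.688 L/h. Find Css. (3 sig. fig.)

318 mg/L

Css = infusion rate / CL = 219 / 0.688 ≈ 318 mg/L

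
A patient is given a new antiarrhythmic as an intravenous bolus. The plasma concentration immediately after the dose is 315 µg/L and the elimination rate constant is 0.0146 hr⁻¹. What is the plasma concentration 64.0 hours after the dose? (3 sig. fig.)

124 µg/L

C(t) = C₀ e^(−kt) = 315 × e^(−0.01460 × 64.0) = 315 × e^(−0.9344) = 315 × 0.3928 ≈ 124 µg/L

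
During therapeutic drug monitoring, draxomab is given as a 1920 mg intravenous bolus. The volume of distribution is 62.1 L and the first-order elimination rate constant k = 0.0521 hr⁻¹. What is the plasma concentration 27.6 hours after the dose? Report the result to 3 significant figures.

7.34 µg/mL

C₀ = dose / V = 1920 / 62.1 = 30.92 µg/mL
C(t) = C₀ e^(−kt) = 30.92 × e^(−0.05210 × 27.6) = 30.92 × e^(−1.438) = 30.92 × 0.2374 ≈ 7.34 µg/mL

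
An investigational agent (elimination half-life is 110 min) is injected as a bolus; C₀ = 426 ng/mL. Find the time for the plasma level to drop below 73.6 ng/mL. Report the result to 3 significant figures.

279 minutes

k = ln 2 / 110 = 0.006301 min⁻¹
C(t) = C₀ e^(−kt)  ⇒  t = ln(C₀/C) / k
t = ln(426/73.6) / 0.006301 = 1.756 / 0.006301 ≈ 279 minutes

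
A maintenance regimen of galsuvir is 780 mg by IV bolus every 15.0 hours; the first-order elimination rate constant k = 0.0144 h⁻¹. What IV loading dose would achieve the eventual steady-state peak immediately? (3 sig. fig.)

4020 mg

Accumulation ratio R = 1 / (1 − e^(−kτ)) = 1 / (1 − e^(−0.01440×15.0)) = 1 / (1 − 0.8057) = 5.148
Loading dose = maintenance dose × R = 780 × 5.148 ≈ 4020 mg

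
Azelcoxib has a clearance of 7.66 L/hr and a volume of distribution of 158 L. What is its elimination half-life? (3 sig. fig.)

14.3 hours

k = CL / V = 7.66 / 158 = 0.04848 hr⁻¹
t½ = ln 2 / k = ln 2 / 0.04848 ≈ 14.3 hours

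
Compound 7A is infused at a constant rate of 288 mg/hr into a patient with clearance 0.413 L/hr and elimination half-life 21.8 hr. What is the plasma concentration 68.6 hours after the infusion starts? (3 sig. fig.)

Css = rate / CL = 288 / 0.413 = 697.3 µg/mL
k = ln 2 / 21.8 = 0.03180 hr⁻¹
C(t) = Css (1 − e^(−kt)) = 697.3 × (1 − e^(−2.181)) = 697.3 × 0.8871 ≈ 619 µg/mL

619 µg/mL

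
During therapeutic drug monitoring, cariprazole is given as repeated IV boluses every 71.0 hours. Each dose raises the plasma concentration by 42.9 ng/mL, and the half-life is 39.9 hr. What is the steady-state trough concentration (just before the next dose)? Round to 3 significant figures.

k = ln 2 / 39.9 = 0.01737 hr⁻¹
Fraction remaining after one interval: e^(−kτ) = e^(−0.01737 × 71.0) = 0.2913
R = 1 / (1 − 0.2913) = 1.411
Css,max = 42.9 × 1.411 = 60.53 ng/mL
Css,min = Css,max × e^(−kτ) = 60.53 × 0.2913 ≈ 17.6 ng/mL

17.6 ng/mL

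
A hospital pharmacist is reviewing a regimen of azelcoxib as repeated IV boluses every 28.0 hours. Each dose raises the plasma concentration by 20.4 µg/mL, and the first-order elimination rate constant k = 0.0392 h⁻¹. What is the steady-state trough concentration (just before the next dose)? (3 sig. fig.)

10.2 µg/mL

Fraction remaining after one interval: e^(−kτ) = e^(−0.03920 × 28.0) = 0.3337
R = 1 / (1 − 0.3337) = 1.501
Css,max = 20.4 × 1.501 = 30.62 µg/mL
Css,min = Css,max × e^(−kτ) = 30.62 × 0.3337 ≈ 10.2 µg/mL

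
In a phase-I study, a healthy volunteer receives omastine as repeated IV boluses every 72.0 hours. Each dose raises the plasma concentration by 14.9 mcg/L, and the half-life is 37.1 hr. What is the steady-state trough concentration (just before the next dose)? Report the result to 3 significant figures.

5.25 mcg/L

k = ln 2 / 37.1 = 0.01868 hr⁻¹
Fraction remaining after one interval: e^(−kτ) = e^(−0.01868 × 72.0) = 0.2605
R = 1 / (1 − 0.2605) = 1.352
Css,max = 14.9 × 1.352 = 20.15 mcg/L
Css,min = Css,max × e^(−kτ) = 20.15 × 0.2605 ≈ 5.25 mcg/L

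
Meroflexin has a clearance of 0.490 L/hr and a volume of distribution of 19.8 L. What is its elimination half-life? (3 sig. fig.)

k = CL / V = 0.490 / 19.8 = 0.02475 hr⁻¹
t½ = ln 2 / k = ln 2 / 0.02475 ≈ 28.0 hours

28.0 hours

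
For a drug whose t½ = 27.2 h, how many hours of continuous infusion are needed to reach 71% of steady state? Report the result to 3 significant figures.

k = ln 2 / 27.2 = 0.02548 h⁻¹
f = 1 − e^(−kt)  ⇒  t = −ln(1 − f) / k
t = −ln(1 − 0.71) / 0.02548 = 1.238 / 0.02548 ≈ 48.6 hours

48.6 hours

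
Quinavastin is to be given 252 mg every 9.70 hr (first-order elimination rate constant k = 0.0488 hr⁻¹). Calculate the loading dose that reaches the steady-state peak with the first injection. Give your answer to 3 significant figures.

668 mg

Accumulation ratio R = 1 / (1 − e^(−kτ)) = 1 / (1 − e^(−0.04880×9.70)) = 1 / (1 − 0.6229) = 2.652
Loading dose = maintenance dose × R = 252 × 2.652 ≈ 668 mg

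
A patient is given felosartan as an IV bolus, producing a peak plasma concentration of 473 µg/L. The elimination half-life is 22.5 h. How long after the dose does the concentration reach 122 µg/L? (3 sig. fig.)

44.0 hours

k = ln 2 / 22.5 = 0.03081 h⁻¹
C(t) = C₀ e^(−kt)  ⇒  t = ln(C₀/C) / k
t = ln(473/122) / 0.03081 = 1.355 / 0.03081 ≈ 44.0 hours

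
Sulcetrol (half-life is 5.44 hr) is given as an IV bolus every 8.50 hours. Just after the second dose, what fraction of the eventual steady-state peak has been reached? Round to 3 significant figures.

0.885

k = ln 2 / 5.44 = 0.1274 hr⁻¹
f_n = 1 − e^(−nkτ) = 1 − e^(−2 × 0.1274 × 8.50) = 1 − e^(−2.166) = 1 − 0.1146 ≈ 0.885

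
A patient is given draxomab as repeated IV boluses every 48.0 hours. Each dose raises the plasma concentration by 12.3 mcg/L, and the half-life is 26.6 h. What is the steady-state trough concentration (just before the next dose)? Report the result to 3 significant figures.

4.93 mcg/L

k = ln 2 / 26.6 = 0.02606 h⁻¹
Fraction remaining after one interval: e^(−kτ) = e^(−0.02606 × 48.0) = 0.2863
R = 1 / (1 − 0.2863) = 1.401
Css,max = 12.3 × 1.401 = 17.23 mcg/L
Css,min = Css,max × e^(−kτ) = 17.23 × 0.2863 ≈ 4.93 mcg/L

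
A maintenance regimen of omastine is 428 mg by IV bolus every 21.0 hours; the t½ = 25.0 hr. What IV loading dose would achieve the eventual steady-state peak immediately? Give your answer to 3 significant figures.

970 mg

k = ln 2 / 25.0 = 0.02773 hr⁻¹
Accumulation ratio R = 1 / (1 − e^(−kτ)) = 1 / (1 − e^(−0.02773×21.0)) = 1 / (1 − 0.5586) = 2.266
Loading dose = maintenance dose × R = 428 × 2.266 ≈ 970 mg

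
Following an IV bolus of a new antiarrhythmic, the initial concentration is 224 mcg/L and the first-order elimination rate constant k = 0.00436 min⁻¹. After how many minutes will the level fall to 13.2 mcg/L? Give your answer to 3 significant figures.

C(t) = C₀ e^(−kt)  ⇒  t = ln(C₀/C) / k
t = ln(224/13.2) / 0.004360 = 2.831 / 0.004360 ≈ 649 minutes

649 minutes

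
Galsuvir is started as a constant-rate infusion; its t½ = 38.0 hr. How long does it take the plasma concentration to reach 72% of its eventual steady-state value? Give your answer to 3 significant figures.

69.8 hours

k = ln 2 / 38.0 = 0.01824 hr⁻¹
f = 1 − e^(−kt)  ⇒  t = −ln(1 − f) / k
t = −ln(1 − 0.72) / 0.01824 = 1.273 / 0.01824 ≈ 69.8 hours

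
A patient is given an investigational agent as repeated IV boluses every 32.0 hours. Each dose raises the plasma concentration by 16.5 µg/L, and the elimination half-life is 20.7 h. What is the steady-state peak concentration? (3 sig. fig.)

25.1 µg/L

k = ln 2 / 20.7 = 0.03349 h⁻¹
Fraction remaining after one interval: e^(−kτ) = e^(−0.03349 × 32.0) = 0.3425
R = 1 / (1 − 0.3425) = 1.521
Css,max = 16.5 × 1.521 ≈ 25.1 µg/L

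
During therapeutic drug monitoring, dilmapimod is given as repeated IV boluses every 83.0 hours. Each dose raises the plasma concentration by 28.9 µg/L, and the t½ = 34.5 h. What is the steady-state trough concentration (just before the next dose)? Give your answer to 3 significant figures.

k = ln 2 / 34.5 = 0.02009 h⁻¹
Fraction remaining after one interval: e^(−kτ) = e^(−0.02009 × 83.0) = 0.1887
R = 1 / (1 − 0.1887) = 1.233
Css,max = 28.9 × 1.233 = 35.62 µg/L
Css,min = Css,max × e^(−kτ) = 35.62 × 0.1887 ≈ 6.72 µg/L

6.72 µg/L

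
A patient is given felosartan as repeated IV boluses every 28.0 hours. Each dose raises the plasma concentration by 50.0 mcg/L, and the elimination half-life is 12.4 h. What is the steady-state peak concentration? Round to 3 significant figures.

63.2 mcg/L

k = ln 2 / 12.4 = 0.05590 h⁻¹
Fraction remaining after one interval: e^(−kτ) = e^(−0.05590 × 28.0) = 0.2091
R = 1 / (1 − 0.2091) = 1.264
Css,max = 50.0 × 1.264 ≈ 63.2 mcg/L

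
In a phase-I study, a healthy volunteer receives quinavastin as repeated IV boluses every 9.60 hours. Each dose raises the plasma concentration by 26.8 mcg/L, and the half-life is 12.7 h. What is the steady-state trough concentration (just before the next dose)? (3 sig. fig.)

k = ln 2 / 12.7 = 0.05458 h⁻¹
Fraction remaining after one interval: e^(−kτ) = e^(−0.05458 × 9.60) = 0.5922
R = 1 / (1 − 0.5922) = 2.452
Css,max = 26.8 × 2.452 = 65.71 mcg/L
Css,min = Css,max × e^(−kτ) = 65.71 × 0.5922 ≈ 38.9 mcg/L

38.9 mcg/L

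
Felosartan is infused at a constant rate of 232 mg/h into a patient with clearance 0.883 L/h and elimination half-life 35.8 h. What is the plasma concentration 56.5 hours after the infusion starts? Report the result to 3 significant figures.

Css = rate / CL = 232 / 0.883 = 262.7 µg/mL
k = ln 2 / 35.8 = 0.01936 h⁻¹
C(t) = Css (1 − e^(−kt)) = 262.7 × (1 − e^(−1.094)) = 262.7 × 0.6651 ≈ 175 µg/mL

175 µg/mL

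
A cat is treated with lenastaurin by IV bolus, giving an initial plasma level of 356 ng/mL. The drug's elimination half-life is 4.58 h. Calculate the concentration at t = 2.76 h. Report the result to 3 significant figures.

234 ng/mL

k = ln 2 / 4.58 = 0.1513 h⁻¹
2.76 h is 0.6026 half-lives, so C = 356 × (1/2)^0.6026 = 356 × 0.6586 ≈ 234 ng/mL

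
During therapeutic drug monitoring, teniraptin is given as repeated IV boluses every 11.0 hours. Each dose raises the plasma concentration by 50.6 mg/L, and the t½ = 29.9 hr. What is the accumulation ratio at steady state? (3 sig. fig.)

k = ln 2 / 29.9 = 0.02318 hr⁻¹
Fraction remaining after one interval: e^(−kτ) = e^(−0.02318 × 11.0) = 0.7749
R = 1 / (1 − 0.7749) = 1 / 0.2251 ≈ 4.44

4.44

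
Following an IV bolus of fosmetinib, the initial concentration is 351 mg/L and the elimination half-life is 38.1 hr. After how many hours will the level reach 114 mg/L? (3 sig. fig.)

k = ln 2 / 38.1 = 0.01819 hr⁻¹
C(t) = C₀ e^(−kt)  ⇒  t = ln(C₀/C) / k
t = ln(351/114) / 0.01819 = 1.125 / 0.01819 ≈ 61.8 hours

61.8 hours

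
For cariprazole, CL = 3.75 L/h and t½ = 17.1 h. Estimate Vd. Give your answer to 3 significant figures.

k = ln 2 / t½ = ln 2 / 17.1 = 0.04053 h⁻¹
V = CL / k = 3.75 / 0.04053 ≈ 92.5 L

92.5 L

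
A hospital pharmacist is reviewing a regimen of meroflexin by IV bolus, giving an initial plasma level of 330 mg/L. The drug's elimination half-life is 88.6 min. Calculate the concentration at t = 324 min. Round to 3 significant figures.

k = ln 2 / 88.6 = 0.007823 min⁻¹
C(t) = C₀ e^(−kt) = 330 × e^(−0.007823 × 324) = 330 × e^(−2.535) = 330 × 0.07928 ≈ 26.2 mg/L

26.2 mg/L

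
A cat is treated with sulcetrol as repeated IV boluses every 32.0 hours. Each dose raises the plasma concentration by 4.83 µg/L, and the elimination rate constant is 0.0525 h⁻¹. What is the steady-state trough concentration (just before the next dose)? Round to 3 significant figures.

1.11 µg/L

Fraction remaining after one interval: e^(−kτ) = e^(−0.05250 × 32.0) = 0.1864
R = 1 / (1 − 0.1864) = 1.229
Css,max = 4.83 × 1.229 = 5.936 µg/L
Css,min = Css,max × e^(−kτ) = 5.936 × 0.1864 ≈ 1.11 µg/L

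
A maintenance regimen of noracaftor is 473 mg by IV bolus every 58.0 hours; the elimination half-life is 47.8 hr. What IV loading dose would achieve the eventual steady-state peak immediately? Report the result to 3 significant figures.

k = ln 2 / 47.8 = 0.01450 hr⁻¹
Accumulation ratio R = 1 / (1 − e^(−kτ)) = 1 / (1 − e^(−0.01450×58.0)) = 1 / (1 − 0.4313) = 1.758
Loading dose = maintenance dose × R = 473 × 1.758 ≈ 832 mg

832 mg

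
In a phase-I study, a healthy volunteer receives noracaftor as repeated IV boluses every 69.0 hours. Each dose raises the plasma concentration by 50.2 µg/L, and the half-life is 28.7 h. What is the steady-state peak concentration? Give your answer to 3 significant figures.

k = ln 2 / 28.7 = 0.02415 h⁻¹
Fraction remaining after one interval: e^(−kτ) = e^(−0.02415 × 69.0) = 0.1889
R = 1 / (1 − 0.1889) = 1.233
Css,max = 50.2 × 1.233 ≈ 61.9 µg/L

61.9 µg/L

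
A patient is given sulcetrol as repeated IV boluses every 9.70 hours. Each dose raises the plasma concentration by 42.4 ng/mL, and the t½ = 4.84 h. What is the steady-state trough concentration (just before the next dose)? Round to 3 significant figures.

14.1 ng/mL

k = ln 2 / 4.84 = 0.1432 h⁻¹
Fraction remaining after one interval: e^(−kτ) = e^(−0.1432 × 9.70) = 0.2493
R = 1 / (1 − 0.2493) = 1.332
Css,max = 42.4 × 1.332 = 56.48 ng/mL
Css,min = Css,max × e^(−kτ) = 56.48 × 0.2493 ≈ 14.1 ng/mL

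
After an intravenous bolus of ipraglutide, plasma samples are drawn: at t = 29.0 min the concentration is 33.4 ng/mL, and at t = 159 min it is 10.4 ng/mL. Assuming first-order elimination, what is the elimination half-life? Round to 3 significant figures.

77.2 minutes

k = ln(C₁/C₂) / (t₂ − t₁) = ln(33.4/10.4) / (159 − 29.0)
  = 1.167 / 130.0 = 0.008975 min⁻¹
t½ = ln 2 / k = ln 2 / 0.008975 ≈ 77.2 minutes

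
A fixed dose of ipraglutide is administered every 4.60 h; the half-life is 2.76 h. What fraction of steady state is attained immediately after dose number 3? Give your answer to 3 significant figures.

k = ln 2 / 2.76 = 0.2511 h⁻¹
f_n = 1 − e^(−nkτ) = 1 − e^(−3 × 0.2511 × 4.60) = 1 − e^(−3.466) = 1 − 0.03125 ≈ 0.969

0.969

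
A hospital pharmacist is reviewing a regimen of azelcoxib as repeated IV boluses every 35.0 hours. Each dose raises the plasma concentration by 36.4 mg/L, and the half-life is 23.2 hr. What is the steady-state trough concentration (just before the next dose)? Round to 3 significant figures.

19.7 mg/L

k = ln 2 / 23.2 = 0.02988 hr⁻¹
Fraction remaining after one interval: e^(−kτ) = e^(−0.02988 × 35.0) = 0.3514
R = 1 / (1 − 0.3514) = 1.542
Css,max = 36.4 × 1.542 = 56.12 mg/L
Css,min = Css,max × e^(−kτ) = 56.12 × 0.3514 ≈ 19.7 mg/L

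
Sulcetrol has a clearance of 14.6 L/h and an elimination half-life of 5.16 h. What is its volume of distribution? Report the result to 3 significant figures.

k = ln 2 / t½ = ln 2 / 5.16 = 0.1343 h⁻¹
V = CL / k = 14.6 / 0.1343 ≈ 109 L

109 L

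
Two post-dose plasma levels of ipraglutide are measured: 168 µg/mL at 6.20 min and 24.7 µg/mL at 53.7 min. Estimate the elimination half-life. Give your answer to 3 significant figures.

k = ln(C₁/C₂) / (t₂ − t₁) = ln(168/24.7) / (53.7 − 6.20)
  = 1.917 / 47.50 = 0.04036 min⁻¹
t½ = ln 2 / k = ln 2 / 0.04036 ≈ 17.2 minutes

17.2 minutes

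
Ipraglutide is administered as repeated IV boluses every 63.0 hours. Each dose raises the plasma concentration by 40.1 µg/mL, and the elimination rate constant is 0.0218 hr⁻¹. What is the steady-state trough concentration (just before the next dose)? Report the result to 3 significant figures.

Fraction remaining after one interval: e^(−kτ) = e^(−0.02180 × 63.0) = 0.2532
R = 1 / (1 − 0.2532) = 1.339
Css,max = 40.1 × 1.339 = 53.70 µg/mL
Css,min = Css,max × e^(−kτ) = 53.70 × 0.2532 ≈ 13.6 µg/mL

13.6 µg/mL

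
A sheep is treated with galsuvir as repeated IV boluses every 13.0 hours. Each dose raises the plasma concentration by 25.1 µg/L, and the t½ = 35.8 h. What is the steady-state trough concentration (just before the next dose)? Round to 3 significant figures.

k = ln 2 / 35.8 = 0.01936 h⁻¹
Fraction remaining after one interval: e^(−kτ) = e^(−0.01936 × 13.0) = 0.7775
R = 1 / (1 − 0.7775) = 4.494
Css,max = 25.1 × 4.494 = 112.8 µg/L
Css,min = Css,max × e^(−kτ) = 112.8 × 0.7775 ≈ 87.7 µg/L

87.7 µg/L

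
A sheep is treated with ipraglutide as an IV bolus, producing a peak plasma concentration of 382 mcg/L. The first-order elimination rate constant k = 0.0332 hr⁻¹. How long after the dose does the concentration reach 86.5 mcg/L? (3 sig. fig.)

44.7 hours

C(t) = C₀ e^(−kt)  ⇒  t = ln(C₀/C) / k
t = ln(382/86.5) / 0.03320 = 1.485 / 0.03320 ≈ 44.7 hours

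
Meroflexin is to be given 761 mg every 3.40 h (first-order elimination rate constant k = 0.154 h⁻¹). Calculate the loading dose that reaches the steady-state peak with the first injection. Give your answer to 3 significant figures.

1870 mg

Accumulation ratio R = 1 / (1 − e^(−kτ)) = 1 / (1 − e^(−0.1540×3.40)) = 1 / (1 − 0.5924) = 2.453
Loading dose = maintenance dose × R = 761 × 2.453 ≈ 1870 mg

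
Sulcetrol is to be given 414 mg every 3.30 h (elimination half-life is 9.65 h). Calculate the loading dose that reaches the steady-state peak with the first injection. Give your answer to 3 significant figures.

1960 mg

k = ln 2 / 9.65 = 0.07183 h⁻¹
Accumulation ratio R = 1 / (1 − e^(−kτ)) = 1 / (1 − e^(−0.07183×3.30)) = 1 / (1 − 0.7890) = 4.739
Loading dose = maintenance dose × R = 414 × 4.739 ≈ 1960 mg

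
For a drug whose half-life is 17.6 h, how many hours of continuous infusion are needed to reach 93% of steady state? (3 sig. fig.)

k = ln 2 / 17.6 = 0.03938 h⁻¹
f = 1 − e^(−kt)  ⇒  t = −ln(1 − f) / k
t = −ln(1 − 0.93) / 0.03938 = 2.659 / 0.03938 ≈ 67.5 hours

67.5 hours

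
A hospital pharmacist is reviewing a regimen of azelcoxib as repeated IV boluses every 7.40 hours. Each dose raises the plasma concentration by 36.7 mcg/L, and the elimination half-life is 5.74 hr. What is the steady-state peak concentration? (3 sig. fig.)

62.1 mcg/L

k = ln 2 / 5.74 = 0.1208 hr⁻¹
Fraction remaining after one interval: e^(−kτ) = e^(−0.1208 × 7.40) = 0.4092
R = 1 / (1 − 0.4092) = 1.693
Css,max = 36.7 × 1.693 ≈ 62.1 mcg/L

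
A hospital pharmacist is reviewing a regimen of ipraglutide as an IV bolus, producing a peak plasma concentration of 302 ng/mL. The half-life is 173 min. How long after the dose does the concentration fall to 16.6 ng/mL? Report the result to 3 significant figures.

k = ln 2 / 173 = 0.004007 min⁻¹
C(t) = C₀ e^(−kt)  ⇒  t = ln(C₀/C) / k
t = ln(302/16.6) / 0.004007 = 2.901 / 0.004007 ≈ 724 minutes

724 minutes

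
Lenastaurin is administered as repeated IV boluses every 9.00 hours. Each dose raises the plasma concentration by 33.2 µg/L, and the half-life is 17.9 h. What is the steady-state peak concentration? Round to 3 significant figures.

113 µg/L

k = ln 2 / 17.9 = 0.03872 h⁻¹
Fraction remaining after one interval: e^(−kτ) = e^(−0.03872 × 9.00) = 0.7057
R = 1 / (1 − 0.7057) = 3.398
Css,max = 33.2 × 3.398 ≈ 113 µg/L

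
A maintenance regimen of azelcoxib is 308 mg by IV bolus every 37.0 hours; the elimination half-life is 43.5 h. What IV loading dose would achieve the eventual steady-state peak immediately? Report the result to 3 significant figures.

k = ln 2 / 43.5 = 0.01593 h⁻¹
Accumulation ratio R = 1 / (1 − e^(−kτ)) = 1 / (1 − e^(−0.01593×37.0)) = 1 / (1 − 0.5546) = 2.245
Loading dose = maintenance dose × R = 308 × 2.245 ≈ 691 mg

691 mg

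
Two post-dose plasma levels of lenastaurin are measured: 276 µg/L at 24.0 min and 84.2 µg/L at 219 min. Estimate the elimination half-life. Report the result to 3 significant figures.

k = ln(C₁/C₂) / (t₂ − t₁) = ln(276/84.2) / (219 − 24.0)
  = 1.187 / 195.0 = 0.006088 min⁻¹
t½ = ln 2 / k = ln 2 / 0.006088 ≈ 114 minutes

114 minutes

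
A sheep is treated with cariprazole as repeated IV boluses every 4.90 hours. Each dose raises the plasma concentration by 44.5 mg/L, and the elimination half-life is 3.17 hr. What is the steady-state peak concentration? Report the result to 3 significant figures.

k = ln 2 / 3.17 = 0.2187 hr⁻¹
Fraction remaining after one interval: e^(−kτ) = e^(−0.2187 × 4.90) = 0.3425
R = 1 / (1 − 0.3425) = 1.521
Css,max = 44.5 × 1.521 ≈ 67.7 mg/L

67.7 mg/L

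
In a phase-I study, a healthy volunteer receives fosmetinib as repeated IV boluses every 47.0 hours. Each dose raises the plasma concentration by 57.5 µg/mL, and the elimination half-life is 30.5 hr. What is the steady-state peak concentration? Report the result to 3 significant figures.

87.6 µg/mL

k = ln 2 / 30.5 = 0.02273 hr⁻¹
Fraction remaining after one interval: e^(−kτ) = e^(−0.02273 × 47.0) = 0.3437
R = 1 / (1 − 0.3437) = 1.524
Css,max = 57.5 × 1.524 ≈ 87.6 µg/mL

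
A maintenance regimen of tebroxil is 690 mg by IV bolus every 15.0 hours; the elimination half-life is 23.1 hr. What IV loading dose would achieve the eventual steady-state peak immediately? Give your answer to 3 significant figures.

k = ln 2 / 23.1 = 0.03001 hr⁻¹
Accumulation ratio R = 1 / (1 − e^(−kτ)) = 1 / (1 − e^(−0.03001×15.0)) = 1 / (1 − 0.6376) = 2.759
Loading dose = maintenance dose × R = 690 × 2.759 ≈ 1900 mg

1900 mg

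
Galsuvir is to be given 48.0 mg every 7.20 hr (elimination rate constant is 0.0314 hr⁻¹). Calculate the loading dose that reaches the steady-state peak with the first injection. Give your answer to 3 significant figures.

Accumulation ratio R = 1 / (1 − e^(−kτ)) = 1 / (1 − e^(−0.03140×7.20)) = 1 / (1 − 0.7977) = 4.942
Loading dose = maintenance dose × R = 48.0 × 4.942 ≈ 237 mg

237 mg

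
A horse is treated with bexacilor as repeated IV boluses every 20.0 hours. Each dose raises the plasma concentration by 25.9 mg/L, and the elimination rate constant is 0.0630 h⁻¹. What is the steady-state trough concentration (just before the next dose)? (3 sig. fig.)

10.3 mg/L

Fraction remaining after one interval: e^(−kτ) = e^(−0.06300 × 20.0) = 0.2837
R = 1 / (1 − 0.2837) = 1.396
Css,max = 25.9 × 1.396 = 36.16 mg/L
Css,min = Css,max × e^(−kτ) = 36.16 × 0.2837 ≈ 10.3 mg/L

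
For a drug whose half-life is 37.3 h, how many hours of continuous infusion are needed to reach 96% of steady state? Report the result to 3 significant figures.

k = ln 2 / 37.3 = 0.01858 h⁻¹
f = 1 − e^(−kt)  ⇒  t = −ln(1 − f) / k
t = −ln(1 − 0.96) / 0.01858 = 3.219 / 0.01858 ≈ 173 hours

173 hours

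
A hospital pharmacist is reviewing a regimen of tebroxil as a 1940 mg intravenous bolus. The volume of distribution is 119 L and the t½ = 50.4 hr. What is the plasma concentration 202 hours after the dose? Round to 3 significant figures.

C₀ = dose / V = 1940 / 119 = 16.30 µg/mL
k = ln 2 / 50.4 = 0.01375 hr⁻¹
C(t) = C₀ e^(−kt) = 16.30 × e^(−0.01375 × 202) = 16.30 × e^(−2.778) = 16.30 × 0.06216 ≈ 1.01 µg/mL

1.01 µg/mL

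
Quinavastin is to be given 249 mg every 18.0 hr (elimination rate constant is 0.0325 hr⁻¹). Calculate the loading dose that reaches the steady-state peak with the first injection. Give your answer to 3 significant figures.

562 mg

Accumulation ratio R = 1 / (1 − e^(−kτ)) = 1 / (1 − e^(−0.03250×18.0)) = 1 / (1 − 0.5571) = 2.258
Loading dose = maintenance dose × R = 249 × 2.258 ≈ 562 mg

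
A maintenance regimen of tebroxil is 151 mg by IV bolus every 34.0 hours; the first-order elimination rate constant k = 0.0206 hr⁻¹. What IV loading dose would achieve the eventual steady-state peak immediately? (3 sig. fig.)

Accumulation ratio R = 1 / (1 − e^(−kτ)) = 1 / (1 − e^(−0.02060×34.0)) = 1 / (1 − 0.4964) = 1.986
Loading dose = maintenance dose × R = 151 × 1.986 ≈ 300 mg

300 mg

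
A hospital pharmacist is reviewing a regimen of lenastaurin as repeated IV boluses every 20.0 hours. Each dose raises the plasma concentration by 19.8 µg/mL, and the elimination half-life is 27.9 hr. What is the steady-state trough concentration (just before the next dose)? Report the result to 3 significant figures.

k = ln 2 / 27.9 = 0.02484 hr⁻¹
Fraction remaining after one interval: e^(−kτ) = e^(−0.02484 × 20.0) = 0.6084
R = 1 / (1 − 0.6084) = 2.554
Css,max = 19.8 × 2.554 = 50.57 µg/mL
Css,min = Css,max × e^(−kτ) = 50.57 × 0.6084 ≈ 30.8 µg/mL

30.8 µg/mL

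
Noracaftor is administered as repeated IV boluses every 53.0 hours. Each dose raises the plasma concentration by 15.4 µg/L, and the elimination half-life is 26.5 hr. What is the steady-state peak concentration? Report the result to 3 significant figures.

k = ln 2 / 26.5 = 0.02616 hr⁻¹
Fraction remaining after one interval: e^(−kτ) = e^(−0.02616 × 53.0) = 0.2500
R = 1 / (1 − 0.2500) = 1.333
Css,max = 15.4 × 1.333 ≈ 20.5 µg/L

20.5 µg/L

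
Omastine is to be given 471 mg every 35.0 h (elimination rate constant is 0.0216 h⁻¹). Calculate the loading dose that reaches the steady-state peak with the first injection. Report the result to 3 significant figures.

888 mg

Accumulation ratio R = 1 / (1 − e^(−kτ)) = 1 / (1 − e^(−0.02160×35.0)) = 1 / (1 − 0.4695) = 1.885
Loading dose = maintenance dose × R = 471 × 1.885 ≈ 888 mg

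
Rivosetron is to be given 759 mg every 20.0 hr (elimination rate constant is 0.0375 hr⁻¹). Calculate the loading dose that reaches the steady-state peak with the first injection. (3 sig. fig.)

Accumulation ratio R = 1 / (1 − e^(−kτ)) = 1 / (1 − e^(−0.03750×20.0)) = 1 / (1 − 0.4724) = 1.895
Loading dose = maintenance dose × R = 759 × 1.895 ≈ 1440 mg

1440 mg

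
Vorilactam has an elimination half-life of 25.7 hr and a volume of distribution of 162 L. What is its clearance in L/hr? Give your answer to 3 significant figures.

k = ln 2 / t½ = ln 2 / 25.7 = 0.02697 hr⁻¹
CL = k · V = 0.02697 × 162 ≈ 4.37 L/hr

4.37 L/hr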